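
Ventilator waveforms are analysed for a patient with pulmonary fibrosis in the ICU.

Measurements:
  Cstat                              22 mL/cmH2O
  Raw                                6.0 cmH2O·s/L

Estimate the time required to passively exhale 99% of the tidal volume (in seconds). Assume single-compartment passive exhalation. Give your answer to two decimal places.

0.61

τ = R × C = 6.0 × 22 mL/cmH2O = 6.0 × 0.022 L/cmH2O = 0.132 s.
Exhaled fraction f = 1 − e^(−t/τ) → t = −τ·ln(1 − f) = −0.132·ln(0.01) = 0.6079 s.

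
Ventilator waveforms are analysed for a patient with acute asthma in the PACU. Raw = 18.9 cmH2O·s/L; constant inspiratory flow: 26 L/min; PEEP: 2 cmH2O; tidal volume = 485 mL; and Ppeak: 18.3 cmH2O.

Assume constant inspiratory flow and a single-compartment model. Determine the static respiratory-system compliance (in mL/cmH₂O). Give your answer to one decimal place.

59.8

Flow: 26 L/min ÷ 60 = 0.4333 L/s.
Equation of motion (constant flow): PIP = Vt/C + R·V̇ + PEEP.
Vt/C = PIP − R·V̇ − PEEP = 18.3 − 18.9×0.4333 − 2 = 18.3 − 8.189 − 2 = 8.111 cmH2O.
C = Vt / 8.111 = 485 / 8.111 = 59.795 mL/cmH2O.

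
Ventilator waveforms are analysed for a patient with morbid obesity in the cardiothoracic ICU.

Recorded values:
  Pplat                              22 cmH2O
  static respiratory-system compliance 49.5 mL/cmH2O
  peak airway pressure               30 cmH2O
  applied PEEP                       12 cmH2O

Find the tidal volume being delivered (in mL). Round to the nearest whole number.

Vt = Cstat × (Pplat − PEEP) = 49.5 × (22 − 12) = 49.5 × 10.0 = 495.0 mL.

495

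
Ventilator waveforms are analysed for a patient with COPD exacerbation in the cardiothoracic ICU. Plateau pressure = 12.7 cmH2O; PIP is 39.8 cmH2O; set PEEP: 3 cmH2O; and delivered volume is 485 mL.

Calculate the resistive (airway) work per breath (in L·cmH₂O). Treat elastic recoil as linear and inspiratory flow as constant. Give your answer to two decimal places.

13.14

With constant inspiratory flow the resistive pressure is constant at PIP − Pplat = 39.8 − 12.7 = 27.1 cmH2O, so resistive work = 27.1 × 0.485 = 13.144 L·cmH2O.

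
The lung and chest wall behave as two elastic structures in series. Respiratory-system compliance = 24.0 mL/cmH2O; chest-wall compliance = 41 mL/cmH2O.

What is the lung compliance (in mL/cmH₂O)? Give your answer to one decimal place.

57.9

1/CL = 1/Crs − 1/Ccw.
1/CL = 1/24.0 − 1/41 = 0.01728.
CL = 57.87 mL/cmH2O.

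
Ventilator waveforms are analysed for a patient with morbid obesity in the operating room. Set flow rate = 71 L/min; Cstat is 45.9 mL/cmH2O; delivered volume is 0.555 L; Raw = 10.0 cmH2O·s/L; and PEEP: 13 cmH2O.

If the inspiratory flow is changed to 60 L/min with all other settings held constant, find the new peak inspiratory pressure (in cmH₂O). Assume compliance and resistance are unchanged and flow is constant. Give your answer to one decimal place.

Flow: 71 L/min ÷ 60 = 1.1833 L/s.
New flow: 60 L/min ÷ 60 = 1 L/s.
PIP = Vt/C + R·V̇ + PEEP (constant-flow equation of motion).
Only the resistive term changes: ΔPIP = R × ΔV̇ = 10.0 × (1 − 1.1833) = 10.0 × -0.1833 = -1.833 cmH2O.
Original PIP = 555/45.9 + 10.0×1.1833 + 13 = 36.925 cmH2O; new PIP = 36.925 + (-1.833) = 35.092 cmH2O.

35.1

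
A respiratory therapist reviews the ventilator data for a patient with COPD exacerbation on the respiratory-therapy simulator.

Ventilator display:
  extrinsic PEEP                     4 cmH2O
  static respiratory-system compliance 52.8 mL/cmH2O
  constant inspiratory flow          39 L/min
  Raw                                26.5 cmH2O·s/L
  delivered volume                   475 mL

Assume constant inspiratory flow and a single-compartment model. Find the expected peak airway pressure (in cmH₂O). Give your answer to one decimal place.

Flow: 39 L/min ÷ 60 = 0.65 L/s.
Equation of motion (constant flow): PIP = Vt/C + R·V̇ + PEEP.
PIP = 475/52.8 + 26.5×0.65 + 4 = 8.996 + 17.225 + 4 = 30.221 cmH2O.

30.2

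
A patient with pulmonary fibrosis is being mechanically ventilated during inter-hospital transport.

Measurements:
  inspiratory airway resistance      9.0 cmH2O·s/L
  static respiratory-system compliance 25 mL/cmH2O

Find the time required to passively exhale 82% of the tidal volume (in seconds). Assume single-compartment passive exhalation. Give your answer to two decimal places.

0.39

τ = R × C = 9.0 × 25 mL/cmH2O = 9.0 × 0.025 L/cmH2O = 0.225 s.
Exhaled fraction f = 1 − e^(−t/τ) → t = −τ·ln(1 − f) = −0.225·ln(0.18) = 0.3858 s.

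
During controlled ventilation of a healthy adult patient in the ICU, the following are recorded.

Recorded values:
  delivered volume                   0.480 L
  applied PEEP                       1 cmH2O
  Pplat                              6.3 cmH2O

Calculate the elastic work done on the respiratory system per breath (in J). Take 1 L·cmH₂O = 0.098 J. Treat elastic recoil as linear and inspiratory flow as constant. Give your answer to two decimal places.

0.12

Elastic work ≈ ½ × (Pplat − PEEP) × Vt = 0.5 × (6.3 − 1) × 0.480 L = 0.5 × 5.3 × 0.480 = 1.272 L·cmH2O.
× 0.098 J/(L·cmH2O) → 0.1247 J.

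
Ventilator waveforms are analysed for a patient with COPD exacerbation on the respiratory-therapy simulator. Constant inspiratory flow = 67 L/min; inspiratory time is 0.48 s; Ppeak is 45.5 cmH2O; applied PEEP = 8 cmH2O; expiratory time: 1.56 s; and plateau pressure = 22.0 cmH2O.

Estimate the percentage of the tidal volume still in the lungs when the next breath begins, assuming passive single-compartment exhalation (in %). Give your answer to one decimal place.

14.4

Flow: 67 L/min ÷ 60 = 1.1167 L/s.
Vt = flow × Ti = 1.1167 L/s × 0.48 s × 1000 mL/L = 536.02 mL.
R = (PIP − Pplat)/V̇ = (45.5 − 22.0) / 1.1167 = 23.5/1.1167 = 21.044 cmH2O·s/L.
C = Vt/(Pplat − PEEP) = 536.02 / (22.0 − 8) = 536.02/14.0 = 38.287 mL/cmH2O.
τ = R × C = 21.044 × 0.03829 L/cmH2O = 0.8058 s.
Fraction remaining at end-expiration = e^(−Te/τ) = e^(−1.56/0.8058) = 0.1443 → 14.43%.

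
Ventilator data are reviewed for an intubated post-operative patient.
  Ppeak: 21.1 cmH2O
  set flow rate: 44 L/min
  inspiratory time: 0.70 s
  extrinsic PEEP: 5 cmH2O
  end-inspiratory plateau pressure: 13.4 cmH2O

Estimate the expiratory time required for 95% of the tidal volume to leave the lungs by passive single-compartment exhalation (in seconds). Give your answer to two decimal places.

1.92

Flow: 44 L/min ÷ 60 = 0.7333 L/s.
Vt = flow × Ti = 0.7333 L/s × 0.70 s × 1000 mL/L = 513.31 mL.
R = (PIP − Pplat)/V̇ = (21.1 − 13.4) / 0.7333 = 7.7/0.7333 = 10.5 cmH2O·s/L.
C = Vt/(Pplat − PEEP) = 513.31 / (13.4 − 5) = 513.31/8.4 = 61.108 mL/cmH2O.
τ = R × C = 10.5 × 0.06111 L/cmH2O = 0.6417 s.
t = −τ·ln(1 − 0.95) = −0.6417·ln(0.05) = 1.922 s.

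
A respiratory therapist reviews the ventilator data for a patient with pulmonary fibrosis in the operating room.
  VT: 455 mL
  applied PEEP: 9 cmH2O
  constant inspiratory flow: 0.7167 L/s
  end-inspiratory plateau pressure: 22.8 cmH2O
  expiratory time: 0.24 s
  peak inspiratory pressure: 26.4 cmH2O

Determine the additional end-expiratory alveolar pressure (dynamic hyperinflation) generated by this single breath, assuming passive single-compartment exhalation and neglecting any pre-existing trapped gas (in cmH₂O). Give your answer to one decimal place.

3.2

R = (PIP − Pplat)/V̇ = (26.4 − 22.8) / 0.7167 = 3.6/0.7167 = 5.023 cmH2O·s/L.
C = Vt/(Pplat − PEEP) = 455.0 / (22.8 − 9) = 455.0/13.8 = 32.971 mL/cmH2O.
τ = R × C = 5.023 × 0.03297 L/cmH2O = 0.1656 s.
Fraction remaining = e^(−Te/τ) = e^(−0.24/0.1656) = 0.2347; trapped volume = 455.0 × 0.2347 = 106.79 mL.
Additional alveolar pressure from trapping ≈ V_trapped / C = 106.79 / 32.971 = 3.239 cmH2O.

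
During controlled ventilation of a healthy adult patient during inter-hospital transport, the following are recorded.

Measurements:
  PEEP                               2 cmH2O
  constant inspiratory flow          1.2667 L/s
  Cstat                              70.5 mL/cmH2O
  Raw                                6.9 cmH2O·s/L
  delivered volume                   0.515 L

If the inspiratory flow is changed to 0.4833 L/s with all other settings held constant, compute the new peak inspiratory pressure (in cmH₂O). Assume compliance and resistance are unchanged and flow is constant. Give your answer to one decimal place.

12.6

PIP = Vt/C + R·V̇ + PEEP (constant-flow equation of motion).
Only the resistive term changes: ΔPIP = R × ΔV̇ = 6.9 × (0.4833 − 1.2667) = 6.9 × -0.7834 = -5.405 cmH2O.
Original PIP = 515/70.5 + 6.9×1.2667 + 2 = 18.045 cmH2O; new PIP = 18.045 + (-5.405) = 12.64 cmH2O.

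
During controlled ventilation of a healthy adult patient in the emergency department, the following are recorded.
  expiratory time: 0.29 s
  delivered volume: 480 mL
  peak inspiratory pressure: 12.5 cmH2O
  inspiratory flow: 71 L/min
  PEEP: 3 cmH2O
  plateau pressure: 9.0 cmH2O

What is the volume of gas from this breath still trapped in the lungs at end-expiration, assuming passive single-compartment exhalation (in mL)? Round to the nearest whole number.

Flow: 71 L/min ÷ 60 = 1.1833 L/s.
R = (PIP − Pplat)/V̇ = (12.5 − 9.0) / 1.1833 = 3.5/1.1833 = 2.958 cmH2O·s/L.
C = Vt/(Pplat − PEEP) = 480.0 / (9.0 − 3) = 480.0/6.0 = 80.0 mL/cmH2O.
τ = R × C = 2.958 × 0.08 L/cmH2O = 0.2366 s.
Fraction remaining = e^(−Te/τ) = e^(−0.29/0.2366) = 0.2936.
Trapped volume = 480.0 × 0.2936 = 140.93 mL.

141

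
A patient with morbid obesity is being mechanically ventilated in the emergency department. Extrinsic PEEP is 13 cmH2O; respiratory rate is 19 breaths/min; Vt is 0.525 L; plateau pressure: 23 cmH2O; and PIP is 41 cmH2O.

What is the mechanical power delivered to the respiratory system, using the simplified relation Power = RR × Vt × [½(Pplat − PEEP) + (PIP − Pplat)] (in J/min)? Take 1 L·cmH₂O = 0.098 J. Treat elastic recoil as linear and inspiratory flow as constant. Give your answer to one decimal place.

22.5

Per-breath work = Vt × [½(Pplat−PEEP) + (PIP−Pplat)] = 0.525 × [0.5×10.0 + 18.0] = 0.525 × 23.0 = 12.075 L·cmH2O.
Power = 19 × 12.075 = 229.43 L·cmH2O/min.
× 0.098 J/(L·cmH2O) → 22.484 J/min.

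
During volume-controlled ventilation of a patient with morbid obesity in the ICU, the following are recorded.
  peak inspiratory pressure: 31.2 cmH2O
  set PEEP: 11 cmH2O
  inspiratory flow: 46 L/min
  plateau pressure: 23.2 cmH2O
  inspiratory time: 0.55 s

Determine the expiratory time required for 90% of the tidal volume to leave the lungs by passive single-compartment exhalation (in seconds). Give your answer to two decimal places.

Flow: 46 L/min ÷ 60 = 0.7667 L/s.
Vt = flow × Ti = 0.7667 L/s × 0.55 s × 1000 mL/L = 421.69 mL.
R = (PIP − Pplat)/V̇ = (31.2 − 23.2) / 0.7667 = 8.0/0.7667 = 10.434 cmH2O·s/L.
C = Vt/(Pplat − PEEP) = 421.69 / (23.2 − 11) = 421.69/12.2 = 34.565 mL/cmH2O.
τ = R × C = 10.434 × 0.03457 L/cmH2O = 0.3607 s.
t = −τ·ln(1 − 0.90) = −0.3607·ln(0.1) = 0.8305 s.

0.83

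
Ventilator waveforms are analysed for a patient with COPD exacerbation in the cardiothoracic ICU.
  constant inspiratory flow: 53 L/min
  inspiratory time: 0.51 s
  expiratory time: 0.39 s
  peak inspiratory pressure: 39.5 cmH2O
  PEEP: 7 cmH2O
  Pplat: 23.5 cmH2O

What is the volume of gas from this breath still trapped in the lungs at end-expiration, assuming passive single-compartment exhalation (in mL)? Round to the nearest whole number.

Flow: 53 L/min ÷ 60 = 0.8833 L/s.
Vt = flow × Ti = 0.8833 L/s × 0.51 s × 1000 mL/L = 450.48 mL.
R = (PIP − Pplat)/V̇ = (39.5 − 23.5) / 0.8833 = 16.0/0.8833 = 18.114 cmH2O·s/L.
C = Vt/(Pplat − PEEP) = 450.48 / (23.5 − 7) = 450.48/16.5 = 27.302 mL/cmH2O.
τ = R × C = 18.114 × 0.0273 L/cmH2O = 0.4945 s.
Fraction remaining = e^(−Te/τ) = e^(−0.39/0.4945) = 0.4544.
Trapped volume = 450.48 × 0.4544 = 204.7 mL.

205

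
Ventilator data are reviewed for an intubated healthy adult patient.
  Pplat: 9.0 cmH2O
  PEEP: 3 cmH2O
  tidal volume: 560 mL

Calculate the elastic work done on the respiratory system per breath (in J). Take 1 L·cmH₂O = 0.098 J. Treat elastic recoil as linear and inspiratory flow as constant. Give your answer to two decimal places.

0.16

Elastic work ≈ ½ × (Pplat − PEEP) × Vt = 0.5 × (9.0 − 3) × 0.560 L = 0.5 × 6.0 × 0.560 = 1.68 L·cmH2O.
× 0.098 J/(L·cmH2O) → 0.1646 J.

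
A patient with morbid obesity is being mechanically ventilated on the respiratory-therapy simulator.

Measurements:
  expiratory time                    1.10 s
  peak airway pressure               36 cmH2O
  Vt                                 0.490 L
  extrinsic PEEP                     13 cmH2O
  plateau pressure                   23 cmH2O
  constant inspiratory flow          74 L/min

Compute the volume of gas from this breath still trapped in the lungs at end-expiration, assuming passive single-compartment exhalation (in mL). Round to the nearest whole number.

Flow: 74 L/min ÷ 60 = 1.2333 L/s.
R = (PIP − Pplat)/V̇ = (36 − 23) / 1.2333 = 13.0/1.2333 = 10.541 cmH2O·s/L.
C = Vt/(Pplat − PEEP) = 490.0 / (23 − 13) = 490.0/10.0 = 49.0 mL/cmH2O.
τ = R × C = 10.541 × 0.049 L/cmH2O = 0.5165 s.
Fraction remaining = e^(−Te/τ) = e^(−1.10/0.5165) = 0.1189.
Trapped volume = 490.0 × 0.1189 = 58.261 mL.

58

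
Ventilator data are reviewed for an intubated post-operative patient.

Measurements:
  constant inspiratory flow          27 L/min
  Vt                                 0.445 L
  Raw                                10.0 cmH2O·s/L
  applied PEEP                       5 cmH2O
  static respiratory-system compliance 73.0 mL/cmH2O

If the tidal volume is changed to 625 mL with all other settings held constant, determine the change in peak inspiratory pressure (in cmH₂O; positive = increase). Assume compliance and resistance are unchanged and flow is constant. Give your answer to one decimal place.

2.5

PIP = Vt/C + R·V̇ + PEEP (constant-flow equation of motion).
Only the elastic term changes: ΔPIP = ΔVt / C = (625 − 445) / 73.0 = 2.466 cmH2O.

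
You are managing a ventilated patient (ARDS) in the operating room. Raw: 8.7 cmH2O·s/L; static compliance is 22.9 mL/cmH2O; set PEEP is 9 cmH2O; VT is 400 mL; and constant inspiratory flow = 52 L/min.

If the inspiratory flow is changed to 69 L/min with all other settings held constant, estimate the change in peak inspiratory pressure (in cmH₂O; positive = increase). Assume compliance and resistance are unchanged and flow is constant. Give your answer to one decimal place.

Flow: 52 L/min ÷ 60 = 0.8667 L/s.
New flow: 69 L/min ÷ 60 = 1.15 L/s.
PIP = Vt/C + R·V̇ + PEEP (constant-flow equation of motion).
Only the resistive term changes: ΔPIP = R × ΔV̇ = 8.7 × (1.15 − 0.8667) = 8.7 × 0.2833 = 2.465 cmH2O.

2.5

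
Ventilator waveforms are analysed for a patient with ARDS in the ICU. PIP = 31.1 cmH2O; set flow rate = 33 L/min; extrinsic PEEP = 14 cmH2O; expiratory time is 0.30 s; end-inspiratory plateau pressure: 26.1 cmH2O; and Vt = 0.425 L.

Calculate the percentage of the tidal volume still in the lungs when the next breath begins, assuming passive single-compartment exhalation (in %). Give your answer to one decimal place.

39.1

Flow: 33 L/min ÷ 60 = 0.55 L/s.
R = (PIP − Pplat)/V̇ = (31.1 − 26.1) / 0.55 = 5.0/0.55 = 9.091 cmH2O·s/L.
C = Vt/(Pplat − PEEP) = 425.0 / (26.1 − 14) = 425.0/12.1 = 35.124 mL/cmH2O.
τ = R × C = 9.091 × 0.03512 L/cmH2O = 0.3193 s.
Fraction remaining at end-expiration = e^(−Te/τ) = e^(−0.30/0.3193) = 0.3908 → 39.08%.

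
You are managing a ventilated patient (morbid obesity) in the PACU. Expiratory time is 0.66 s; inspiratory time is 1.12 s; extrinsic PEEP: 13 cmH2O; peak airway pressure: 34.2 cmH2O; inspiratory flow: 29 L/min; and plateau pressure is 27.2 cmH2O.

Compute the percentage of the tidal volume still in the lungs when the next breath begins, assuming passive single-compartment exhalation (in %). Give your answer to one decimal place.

Flow: 29 L/min ÷ 60 = 0.4833 L/s.
Vt = flow × Ti = 0.4833 L/s × 1.12 s × 1000 mL/L = 541.3 mL.
R = (PIP − Pplat)/V̇ = (34.2 − 27.2) / 0.4833 = 7.0/0.4833 = 14.484 cmH2O·s/L.
C = Vt/(Pplat − PEEP) = 541.3 / (27.2 − 13) = 541.3/14.2 = 38.12 mL/cmH2O.
τ = R × C = 14.484 × 0.03812 L/cmH2O = 0.5521 s.
Fraction remaining at end-expiration = e^(−Te/τ) = e^(−0.66/0.5521) = 0.3026 → 30.26%.

30.3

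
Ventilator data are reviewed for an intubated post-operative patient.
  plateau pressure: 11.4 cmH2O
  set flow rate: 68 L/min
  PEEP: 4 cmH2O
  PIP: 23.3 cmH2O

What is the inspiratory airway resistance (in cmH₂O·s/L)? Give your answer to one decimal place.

10.5

Flow: 68 L/min ÷ 60 = 1.1333 L/s.
Raw = (PIP − Pplat) / flow = (23.3 − 11.4) / 1.1333 = 11.9 / 1.1333 = 10.5 cmH2O·s/L.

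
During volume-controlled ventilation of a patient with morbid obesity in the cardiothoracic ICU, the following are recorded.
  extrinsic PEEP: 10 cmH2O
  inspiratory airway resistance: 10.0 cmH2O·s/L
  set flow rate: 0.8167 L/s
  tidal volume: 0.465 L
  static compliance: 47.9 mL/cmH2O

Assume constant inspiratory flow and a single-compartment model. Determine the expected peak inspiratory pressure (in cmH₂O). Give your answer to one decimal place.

Equation of motion (constant flow): PIP = Vt/C + R·V̇ + PEEP.
PIP = 465/47.9 + 10.0×0.8167 + 10 = 9.708 + 8.167 + 10 = 27.875 cmH2O.

27.9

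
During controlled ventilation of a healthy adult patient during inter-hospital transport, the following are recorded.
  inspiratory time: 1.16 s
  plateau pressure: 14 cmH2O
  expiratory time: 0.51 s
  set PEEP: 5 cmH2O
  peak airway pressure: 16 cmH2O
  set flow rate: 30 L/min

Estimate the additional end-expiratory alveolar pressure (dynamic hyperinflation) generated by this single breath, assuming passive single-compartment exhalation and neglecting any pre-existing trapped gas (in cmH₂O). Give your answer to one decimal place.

1.2

Flow: 30 L/min ÷ 60 = 0.5 L/s.
Vt = flow × Ti = 0.5 L/s × 1.16 s × 1000 mL/L = 580.0 mL.
R = (PIP − Pplat)/V̇ = (16 − 14) / 0.5 = 2.0/0.5 = 4.0 cmH2O·s/L.
C = Vt/(Pplat − PEEP) = 580.0 / (14 − 5) = 580.0/9.0 = 64.444 mL/cmH2O.
τ = R × C = 4.0 × 0.06444 L/cmH2O = 0.2578 s.
Fraction remaining = e^(−Te/τ) = e^(−0.51/0.2578) = 0.1383; trapped volume = 580.0 × 0.1383 = 80.214 mL.
Additional alveolar pressure from trapping ≈ V_trapped / C = 80.214 / 64.444 = 1.245 cmH2O.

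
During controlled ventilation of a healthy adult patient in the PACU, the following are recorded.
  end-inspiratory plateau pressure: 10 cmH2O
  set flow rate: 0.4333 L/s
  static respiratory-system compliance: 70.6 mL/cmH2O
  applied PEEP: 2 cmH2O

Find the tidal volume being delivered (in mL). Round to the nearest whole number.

565

Vt = Cstat × (Pplat − PEEP) = 70.6 × (10 − 2) = 70.6 × 8.0 = 564.8 mL.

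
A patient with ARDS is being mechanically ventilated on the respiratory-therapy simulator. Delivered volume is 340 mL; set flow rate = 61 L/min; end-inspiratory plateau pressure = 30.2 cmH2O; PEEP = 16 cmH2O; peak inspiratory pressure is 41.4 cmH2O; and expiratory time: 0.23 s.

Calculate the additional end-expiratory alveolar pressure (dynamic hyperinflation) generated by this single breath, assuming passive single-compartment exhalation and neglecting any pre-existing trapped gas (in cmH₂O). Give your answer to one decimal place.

5.9

Flow: 61 L/min ÷ 60 = 1.0167 L/s.
R = (PIP − Pplat)/V̇ = (41.4 − 30.2) / 1.0167 = 11.2/1.0167 = 11.016 cmH2O·s/L.
C = Vt/(Pplat − PEEP) = 340.0 / (30.2 − 16) = 340.0/14.2 = 23.944 mL/cmH2O.
τ = R × C = 11.016 × 0.02394 L/cmH2O = 0.2637 s.
Fraction remaining = e^(−Te/τ) = e^(−0.23/0.2637) = 0.418; trapped volume = 340.0 × 0.418 = 142.12 mL.
Additional alveolar pressure from trapping ≈ V_trapped / C = 142.12 / 23.944 = 5.936 cmH2O.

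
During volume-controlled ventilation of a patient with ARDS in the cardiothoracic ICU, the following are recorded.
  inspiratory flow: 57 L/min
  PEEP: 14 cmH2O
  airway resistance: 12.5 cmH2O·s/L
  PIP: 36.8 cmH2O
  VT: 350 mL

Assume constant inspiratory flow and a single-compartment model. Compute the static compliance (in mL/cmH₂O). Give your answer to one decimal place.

Flow: 57 L/min ÷ 60 = 0.95 L/s.
Equation of motion (constant flow): PIP = Vt/C + R·V̇ + PEEP.
Vt/C = PIP − R·V̇ − PEEP = 36.8 − 12.5×0.95 − 14 = 36.8 − 11.875 − 14 = 10.925 cmH2O.
C = Vt / 10.925 = 350 / 10.925 = 32.037 mL/cmH2O.

32.0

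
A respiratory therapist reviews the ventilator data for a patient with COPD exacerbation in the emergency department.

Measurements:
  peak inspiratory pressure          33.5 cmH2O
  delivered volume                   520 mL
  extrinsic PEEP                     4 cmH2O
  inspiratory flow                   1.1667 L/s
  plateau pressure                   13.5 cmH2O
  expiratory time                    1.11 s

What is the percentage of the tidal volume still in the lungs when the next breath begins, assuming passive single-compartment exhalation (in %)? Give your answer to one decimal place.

R = (PIP − Pplat)/V̇ = (33.5 − 13.5) / 1.1667 = 20.0/1.1667 = 17.142 cmH2O·s/L.
C = Vt/(Pplat − PEEP) = 520.0 / (13.5 − 4) = 520.0/9.5 = 54.737 mL/cmH2O.
τ = R × C = 17.142 × 0.05474 L/cmH2O = 0.9384 s.
Fraction remaining at end-expiration = e^(−Te/τ) = e^(−1.11/0.9384) = 0.3064 → 30.64%.

30.6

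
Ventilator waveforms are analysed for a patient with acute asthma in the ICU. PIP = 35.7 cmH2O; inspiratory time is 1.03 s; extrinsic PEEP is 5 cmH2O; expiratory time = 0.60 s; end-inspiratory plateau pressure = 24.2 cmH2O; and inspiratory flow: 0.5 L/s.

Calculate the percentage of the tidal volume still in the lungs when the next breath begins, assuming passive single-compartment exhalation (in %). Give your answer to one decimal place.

37.8

Vt = flow × Ti = 0.5 L/s × 1.03 s × 1000 mL/L = 515.0 mL.
R = (PIP − Pplat)/V̇ = (35.7 − 24.2) / 0.5 = 11.5/0.5 = 23.0 cmH2O·s/L.
C = Vt/(Pplat − PEEP) = 515.0 / (24.2 − 5) = 515.0/19.2 = 26.823 mL/cmH2O.
τ = R × C = 23.0 × 0.02682 L/cmH2O = 0.6169 s.
Fraction remaining at end-expiration = e^(−Te/τ) = e^(−0.60/0.6169) = 0.3781 → 37.81%.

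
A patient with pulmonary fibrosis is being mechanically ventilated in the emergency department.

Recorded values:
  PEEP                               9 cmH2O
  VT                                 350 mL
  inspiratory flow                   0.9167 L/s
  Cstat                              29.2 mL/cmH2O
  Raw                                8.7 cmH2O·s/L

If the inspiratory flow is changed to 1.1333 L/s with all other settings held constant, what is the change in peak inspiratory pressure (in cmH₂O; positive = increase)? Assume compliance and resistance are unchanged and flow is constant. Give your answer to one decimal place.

PIP = Vt/C + R·V̇ + PEEP (constant-flow equation of motion).
Only the resistive term changes: ΔPIP = R × ΔV̇ = 8.7 × (1.1333 − 0.9167) = 8.7 × 0.2166 = 1.884 cmH2O.

1.9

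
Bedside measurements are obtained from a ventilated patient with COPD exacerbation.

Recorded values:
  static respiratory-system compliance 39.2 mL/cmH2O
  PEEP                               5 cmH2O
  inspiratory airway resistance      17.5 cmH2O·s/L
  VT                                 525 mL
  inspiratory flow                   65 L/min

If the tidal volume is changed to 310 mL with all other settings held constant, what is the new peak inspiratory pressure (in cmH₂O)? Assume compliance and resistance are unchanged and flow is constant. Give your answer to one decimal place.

Flow: 65 L/min ÷ 60 = 1.0833 L/s.
PIP = Vt/C + R·V̇ + PEEP (constant-flow equation of motion).
Only the elastic term changes: ΔPIP = ΔVt / C = (310 − 525) / 39.2 = -5.485 cmH2O.
Original PIP = 525/39.2 + 17.5×1.0833 + 5 = 37.351 cmH2O; new PIP = 37.351 + (-5.485) = 31.866 cmH2O.

31.9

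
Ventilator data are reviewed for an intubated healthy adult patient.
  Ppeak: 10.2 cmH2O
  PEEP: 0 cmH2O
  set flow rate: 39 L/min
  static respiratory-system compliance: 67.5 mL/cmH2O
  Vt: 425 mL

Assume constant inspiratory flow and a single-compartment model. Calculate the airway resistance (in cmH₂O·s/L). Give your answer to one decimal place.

6.0

Flow: 39 L/min ÷ 60 = 0.65 L/s.
Equation of motion (constant flow): PIP = Vt/C + R·V̇ + PEEP.
R·V̇ = PIP − Vt/C − PEEP = 10.2 − 425/67.5 − 0 = 10.2 − 6.296 − 0 = 3.904 cmH2O.
R = 3.904 / 0.65 = 6.006 cmH2O·s/L.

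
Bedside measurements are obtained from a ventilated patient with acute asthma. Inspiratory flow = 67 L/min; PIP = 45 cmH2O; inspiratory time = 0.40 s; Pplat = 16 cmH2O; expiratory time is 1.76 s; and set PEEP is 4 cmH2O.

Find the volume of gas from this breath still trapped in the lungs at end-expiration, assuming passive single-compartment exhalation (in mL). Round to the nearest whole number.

72

Flow: 67 L/min ÷ 60 = 1.1167 L/s.
Vt = flow × Ti = 1.1167 L/s × 0.40 s × 1000 mL/L = 446.68 mL.
R = (PIP − Pplat)/V̇ = (45 − 16) / 1.1167 = 29.0/1.1167 = 25.969 cmH2O·s/L.
C = Vt/(Pplat − PEEP) = 446.68 / (16 − 4) = 446.68/12.0 = 37.223 mL/cmH2O.
τ = R × C = 25.969 × 0.03722 L/cmH2O = 0.9666 s.
Fraction remaining = e^(−Te/τ) = e^(−1.76/0.9666) = 0.1619.
Trapped volume = 446.68 × 0.1619 = 72.317 mL.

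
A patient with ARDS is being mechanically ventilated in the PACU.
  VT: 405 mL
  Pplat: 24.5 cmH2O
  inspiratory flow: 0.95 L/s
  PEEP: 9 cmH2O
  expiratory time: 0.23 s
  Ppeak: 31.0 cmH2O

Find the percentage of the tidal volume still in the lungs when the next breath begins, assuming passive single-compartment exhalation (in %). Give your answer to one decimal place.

R = (PIP − Pplat)/V̇ = (31.0 − 24.5) / 0.95 = 6.5/0.95 = 6.842 cmH2O·s/L.
C = Vt/(Pplat − PEEP) = 405.0 / (24.5 − 9) = 405.0/15.5 = 26.129 mL/cmH2O.
τ = R × C = 6.842 × 0.02613 L/cmH2O = 0.1788 s.
Fraction remaining at end-expiration = e^(−Te/τ) = e^(−0.23/0.1788) = 0.2763 → 27.63%.

27.6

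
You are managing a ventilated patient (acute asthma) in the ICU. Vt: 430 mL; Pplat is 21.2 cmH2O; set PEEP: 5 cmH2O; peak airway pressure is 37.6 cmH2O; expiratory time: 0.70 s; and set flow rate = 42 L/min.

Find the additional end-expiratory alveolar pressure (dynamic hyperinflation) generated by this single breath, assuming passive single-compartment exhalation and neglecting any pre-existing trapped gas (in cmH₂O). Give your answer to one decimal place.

5.3

Flow: 42 L/min ÷ 60 = 0.7 L/s.
R = (PIP − Pplat)/V̇ = (37.6 − 21.2) / 0.7 = 16.4/0.7 = 23.429 cmH2O·s/L.
C = Vt/(Pplat − PEEP) = 430.0 / (21.2 − 5) = 430.0/16.2 = 26.543 mL/cmH2O.
τ = R × C = 23.429 × 0.02654 L/cmH2O = 0.6218 s.
Fraction remaining = e^(−Te/τ) = e^(−0.70/0.6218) = 0.3244; trapped volume = 430.0 × 0.3244 = 139.49 mL.
Additional alveolar pressure from trapping ≈ V_trapped / C = 139.49 / 26.543 = 5.255 cmH2O.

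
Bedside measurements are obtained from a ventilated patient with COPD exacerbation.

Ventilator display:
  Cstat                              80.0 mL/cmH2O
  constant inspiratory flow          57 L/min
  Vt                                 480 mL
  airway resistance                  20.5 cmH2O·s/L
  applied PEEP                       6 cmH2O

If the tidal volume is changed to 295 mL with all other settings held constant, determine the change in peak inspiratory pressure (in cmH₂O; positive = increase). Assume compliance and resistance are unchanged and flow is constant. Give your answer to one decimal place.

PIP = Vt/C + R·V̇ + PEEP (constant-flow equation of motion).
Only the elastic term changes: ΔPIP = ΔVt / C = (295 − 480) / 80.0 = -2.313 cmH2O.

-2.3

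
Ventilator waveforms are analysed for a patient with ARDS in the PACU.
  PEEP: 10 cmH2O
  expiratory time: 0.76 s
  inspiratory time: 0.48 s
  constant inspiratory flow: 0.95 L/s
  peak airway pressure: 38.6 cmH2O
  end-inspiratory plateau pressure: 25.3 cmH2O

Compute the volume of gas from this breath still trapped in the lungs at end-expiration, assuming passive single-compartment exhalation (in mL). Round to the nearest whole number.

74

Vt = flow × Ti = 0.95 L/s × 0.48 s × 1000 mL/L = 456.0 mL.
R = (PIP − Pplat)/V̇ = (38.6 − 25.3) / 0.95 = 13.3/0.95 = 14.0 cmH2O·s/L.
C = Vt/(Pplat − PEEP) = 456.0 / (25.3 − 10) = 456.0/15.3 = 29.804 mL/cmH2O.
τ = R × C = 14.0 × 0.0298 L/cmH2O = 0.4172 s.
Fraction remaining = e^(−Te/τ) = e^(−0.76/0.4172) = 0.1618.
Trapped volume = 456.0 × 0.1618 = 73.781 mL.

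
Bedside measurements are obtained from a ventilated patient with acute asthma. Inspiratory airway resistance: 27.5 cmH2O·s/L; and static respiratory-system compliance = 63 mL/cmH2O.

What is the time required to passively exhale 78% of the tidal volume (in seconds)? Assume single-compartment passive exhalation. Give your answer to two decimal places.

2.62

τ = R × C = 27.5 × 63 mL/cmH2O = 27.5 × 0.063 L/cmH2O = 1.733 s.
Exhaled fraction f = 1 − e^(−t/τ) → t = −τ·ln(1 − f) = −1.733·ln(0.22) = 2.624 s.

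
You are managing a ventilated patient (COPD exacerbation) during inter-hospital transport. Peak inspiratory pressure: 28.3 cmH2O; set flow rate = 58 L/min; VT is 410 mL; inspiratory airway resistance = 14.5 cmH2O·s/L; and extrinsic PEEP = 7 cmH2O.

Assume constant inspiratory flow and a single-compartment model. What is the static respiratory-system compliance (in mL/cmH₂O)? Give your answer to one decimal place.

56.3

Flow: 58 L/min ÷ 60 = 0.9667 L/s.
Equation of motion (constant flow): PIP = Vt/C + R·V̇ + PEEP.
Vt/C = PIP − R·V̇ − PEEP = 28.3 − 14.5×0.9667 − 7 = 28.3 − 14.017 − 7 = 7.283 cmH2O.
C = Vt / 7.283 = 410 / 7.283 = 56.295 mL/cmH2O.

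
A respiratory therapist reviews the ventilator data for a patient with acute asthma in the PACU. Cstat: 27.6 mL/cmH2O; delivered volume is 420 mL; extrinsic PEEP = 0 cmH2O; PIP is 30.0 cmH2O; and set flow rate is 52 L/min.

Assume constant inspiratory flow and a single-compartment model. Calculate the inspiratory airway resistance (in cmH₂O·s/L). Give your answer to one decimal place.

17.1

Flow: 52 L/min ÷ 60 = 0.8667 L/s.
Equation of motion (constant flow): PIP = Vt/C + R·V̇ + PEEP.
R·V̇ = PIP − Vt/C − PEEP = 30.0 − 420/27.6 − 0 = 30.0 − 15.217 − 0 = 14.783 cmH2O.
R = 14.783 / 0.8667 = 17.057 cmH2O·s/L.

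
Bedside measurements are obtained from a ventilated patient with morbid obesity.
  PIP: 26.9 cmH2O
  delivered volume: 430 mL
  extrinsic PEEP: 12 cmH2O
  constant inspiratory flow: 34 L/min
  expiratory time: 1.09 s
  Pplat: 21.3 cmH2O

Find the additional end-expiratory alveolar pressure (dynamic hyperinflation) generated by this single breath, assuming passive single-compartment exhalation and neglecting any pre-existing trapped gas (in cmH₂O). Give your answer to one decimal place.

0.9

Flow: 34 L/min ÷ 60 = 0.5667 L/s.
R = (PIP − Pplat)/V̇ = (26.9 − 21.3) / 0.5667 = 5.6/0.5667 = 9.882 cmH2O·s/L.
C = Vt/(Pplat − PEEP) = 430.0 / (21.3 − 12) = 430.0/9.3 = 46.237 mL/cmH2O.
τ = R × C = 9.882 × 0.04624 L/cmH2O = 0.4569 s.
Fraction remaining = e^(−Te/τ) = e^(−1.09/0.4569) = 0.09203; trapped volume = 430.0 × 0.09203 = 39.573 mL.
Additional alveolar pressure from trapping ≈ V_trapped / C = 39.573 / 46.237 = 0.8559 cmH2O.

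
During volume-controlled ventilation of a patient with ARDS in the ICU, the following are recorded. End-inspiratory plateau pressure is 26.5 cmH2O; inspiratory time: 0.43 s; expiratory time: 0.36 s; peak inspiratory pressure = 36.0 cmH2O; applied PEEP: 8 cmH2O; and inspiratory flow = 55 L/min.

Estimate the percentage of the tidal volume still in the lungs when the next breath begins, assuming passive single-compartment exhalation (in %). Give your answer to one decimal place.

19.6

Flow: 55 L/min ÷ 60 = 0.9167 L/s.
Vt = flow × Ti = 0.9167 L/s × 0.43 s × 1000 mL/L = 394.18 mL.
R = (PIP − Pplat)/V̇ = (36.0 − 26.5) / 0.9167 = 9.5/0.9167 = 10.363 cmH2O·s/L.
C = Vt/(Pplat − PEEP) = 394.18 / (26.5 − 8) = 394.18/18.5 = 21.307 mL/cmH2O.
τ = R × C = 10.363 × 0.02131 L/cmH2O = 0.2208 s.
Fraction remaining at end-expiration = e^(−Te/τ) = e^(−0.36/0.2208) = 0.1958 → 19.58%.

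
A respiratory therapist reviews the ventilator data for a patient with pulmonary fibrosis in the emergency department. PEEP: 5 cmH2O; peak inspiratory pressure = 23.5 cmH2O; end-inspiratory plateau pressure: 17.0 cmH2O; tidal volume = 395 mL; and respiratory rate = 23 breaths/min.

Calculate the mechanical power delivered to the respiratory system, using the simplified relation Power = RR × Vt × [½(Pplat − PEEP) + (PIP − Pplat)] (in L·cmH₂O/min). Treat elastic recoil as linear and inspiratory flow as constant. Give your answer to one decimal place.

Per-breath work = Vt × [½(Pplat−PEEP) + (PIP−Pplat)] = 0.395 × [0.5×12.0 + 6.5] = 0.395 × 12.5 = 4.938 L·cmH2O.
Power = 23 × 4.938 = 113.57 L·cmH2O/min.

113.6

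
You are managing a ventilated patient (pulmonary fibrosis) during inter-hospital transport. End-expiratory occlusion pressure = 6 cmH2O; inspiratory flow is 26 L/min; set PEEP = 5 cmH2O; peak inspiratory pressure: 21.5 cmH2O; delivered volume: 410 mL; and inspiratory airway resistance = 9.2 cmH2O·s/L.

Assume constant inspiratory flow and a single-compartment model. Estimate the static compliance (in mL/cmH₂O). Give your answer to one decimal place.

35.6

Flow: 26 L/min ÷ 60 = 0.4333 L/s.
Total PEEP = 6 cmH2O (set 5 + intrinsic 1); this is the baseline alveolar pressure.
Equation of motion (constant flow): PIP = Vt/C + R·V̇ + PEEP.
Vt/C = PIP − R·V̇ − PEEP = 21.5 − 9.2×0.4333 − 6 = 21.5 − 3.986 − 6 = 11.514 cmH2O.
C = Vt / 11.514 = 410 / 11.514 = 35.609 mL/cmH2O.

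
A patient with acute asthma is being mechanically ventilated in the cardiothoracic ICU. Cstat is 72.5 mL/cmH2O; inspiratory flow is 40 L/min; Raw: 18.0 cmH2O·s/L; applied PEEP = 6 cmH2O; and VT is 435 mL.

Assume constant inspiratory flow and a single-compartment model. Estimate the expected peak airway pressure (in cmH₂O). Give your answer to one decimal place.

24.0

Flow: 40 L/min ÷ 60 = 0.6667 L/s.
Equation of motion (constant flow): PIP = Vt/C + R·V̇ + PEEP.
PIP = 435/72.5 + 18.0×0.6667 + 6 = 6.0 + 12.001 + 6 = 24.001 cmH2O.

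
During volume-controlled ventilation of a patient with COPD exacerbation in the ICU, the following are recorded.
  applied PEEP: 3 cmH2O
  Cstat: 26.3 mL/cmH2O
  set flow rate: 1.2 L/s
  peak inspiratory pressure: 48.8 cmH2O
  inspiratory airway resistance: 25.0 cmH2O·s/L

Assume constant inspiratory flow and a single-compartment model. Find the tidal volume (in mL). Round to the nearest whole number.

416

Equation of motion (constant flow): PIP = Vt/C + R·V̇ + PEEP.
Vt/C = PIP − R·V̇ − PEEP = 48.8 − 30.0 − 3 = 15.8 cmH2O.
Vt = C × 15.8 = 26.3 × 15.8 = 415.54 mL.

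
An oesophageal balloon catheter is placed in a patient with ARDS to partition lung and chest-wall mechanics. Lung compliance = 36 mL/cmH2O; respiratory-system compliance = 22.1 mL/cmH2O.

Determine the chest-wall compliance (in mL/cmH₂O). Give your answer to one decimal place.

57.2

1/Ccw = 1/Crs − 1/CL.
1/Ccw = 1/22.1 − 1/36 = 0.01747.
Ccw = 57.241 mL/cmH2O.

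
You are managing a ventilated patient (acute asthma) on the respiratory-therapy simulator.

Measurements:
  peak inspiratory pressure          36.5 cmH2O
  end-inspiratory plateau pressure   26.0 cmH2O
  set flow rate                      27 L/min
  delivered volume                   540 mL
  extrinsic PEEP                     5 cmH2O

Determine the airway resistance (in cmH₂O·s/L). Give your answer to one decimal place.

23.3

Flow: 27 L/min ÷ 60 = 0.45 L/s.
Raw = (PIP − Pplat) / flow = (36.5 − 26.0) / 0.45 = 10.5 / 0.45 = 23.333 cmH2O·s/L.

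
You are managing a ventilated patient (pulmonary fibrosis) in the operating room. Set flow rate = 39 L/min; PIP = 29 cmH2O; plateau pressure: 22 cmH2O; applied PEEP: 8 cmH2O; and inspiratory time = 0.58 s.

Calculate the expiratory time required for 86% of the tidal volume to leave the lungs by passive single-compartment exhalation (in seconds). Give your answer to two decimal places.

0.57

Flow: 39 L/min ÷ 60 = 0.65 L/s.
Vt = flow × Ti = 0.65 L/s × 0.58 s × 1000 mL/L = 377.0 mL.
R = (PIP − Pplat)/V̇ = (29 − 22) / 0.65 = 7.0/0.65 = 10.769 cmH2O·s/L.
C = Vt/(Pplat − PEEP) = 377.0 / (22 − 8) = 377.0/14.0 = 26.929 mL/cmH2O.
τ = R × C = 10.769 × 0.02693 L/cmH2O = 0.29 s.
t = −τ·ln(1 − 0.86) = −0.29·ln(0.14) = 0.5702 s.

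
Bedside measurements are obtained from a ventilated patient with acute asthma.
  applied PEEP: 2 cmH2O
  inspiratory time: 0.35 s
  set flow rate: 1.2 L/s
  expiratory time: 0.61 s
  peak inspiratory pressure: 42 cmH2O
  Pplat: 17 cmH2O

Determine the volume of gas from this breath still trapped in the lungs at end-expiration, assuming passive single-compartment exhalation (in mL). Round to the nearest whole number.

Vt = flow × Ti = 1.2 L/s × 0.35 s × 1000 mL/L = 420.0 mL.
R = (PIP − Pplat)/V̇ = (42 − 17) / 1.2 = 25.0/1.2 = 20.833 cmH2O·s/L.
C = Vt/(Pplat − PEEP) = 420.0 / (17 − 2) = 420.0/15.0 = 28.0 mL/cmH2O.
τ = R × C = 20.833 × 0.028 L/cmH2O = 0.5833 s.
Fraction remaining = e^(−Te/τ) = e^(−0.61/0.5833) = 0.3514.
Trapped volume = 420.0 × 0.3514 = 147.59 mL.

148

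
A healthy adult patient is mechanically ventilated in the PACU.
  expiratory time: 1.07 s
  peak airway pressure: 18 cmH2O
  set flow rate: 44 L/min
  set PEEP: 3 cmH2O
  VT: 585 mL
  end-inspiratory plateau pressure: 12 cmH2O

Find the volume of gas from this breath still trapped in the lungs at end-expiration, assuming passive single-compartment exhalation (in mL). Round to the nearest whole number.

Flow: 44 L/min ÷ 60 = 0.7333 L/s.
R = (PIP − Pplat)/V̇ = (18 − 12) / 0.7333 = 6.0/0.7333 = 8.182 cmH2O·s/L.
C = Vt/(Pplat − PEEP) = 585.0 / (12 − 3) = 585.0/9.0 = 65.0 mL/cmH2O.
τ = R × C = 8.182 × 0.065 L/cmH2O = 0.5318 s.
Fraction remaining = e^(−Te/τ) = e^(−1.07/0.5318) = 0.1337.
Trapped volume = 585.0 × 0.1337 = 78.215 mL.

78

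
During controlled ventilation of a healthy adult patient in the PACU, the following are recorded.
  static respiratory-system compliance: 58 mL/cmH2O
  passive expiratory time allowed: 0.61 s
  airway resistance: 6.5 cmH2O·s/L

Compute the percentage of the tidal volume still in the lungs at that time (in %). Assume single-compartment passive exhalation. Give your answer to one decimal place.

τ = R × C = 6.5 × 58 mL/cmH2O = 6.5 × 0.058 L/cmH2O = 0.377 s.
Passive exhalation: V(t)/V₀ = e^(−t/τ) = e^(−0.61/0.377) = 0.1983.
Fraction remaining = 0.1983 → 19.83%.

19.8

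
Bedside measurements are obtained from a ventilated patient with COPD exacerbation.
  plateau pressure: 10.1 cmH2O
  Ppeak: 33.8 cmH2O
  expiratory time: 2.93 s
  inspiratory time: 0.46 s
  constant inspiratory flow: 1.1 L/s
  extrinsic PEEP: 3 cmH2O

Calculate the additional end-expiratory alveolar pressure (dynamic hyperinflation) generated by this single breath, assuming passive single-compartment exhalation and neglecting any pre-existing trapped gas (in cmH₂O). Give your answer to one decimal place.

Vt = flow × Ti = 1.1 L/s × 0.46 s × 1000 mL/L = 506.0 mL.
R = (PIP − Pplat)/V̇ = (33.8 − 10.1) / 1.1 = 23.7/1.1 = 21.545 cmH2O·s/L.
C = Vt/(Pplat − PEEP) = 506.0 / (10.1 − 3) = 506.0/7.1 = 71.268 mL/cmH2O.
τ = R × C = 21.545 × 0.07127 L/cmH2O = 1.536 s.
Fraction remaining = e^(−Te/τ) = e^(−2.93/1.536) = 0.1484; trapped volume = 506.0 × 0.1484 = 75.09 mL.
Additional alveolar pressure from trapping ≈ V_trapped / C = 75.09 / 71.268 = 1.054 cmH2O.

1.1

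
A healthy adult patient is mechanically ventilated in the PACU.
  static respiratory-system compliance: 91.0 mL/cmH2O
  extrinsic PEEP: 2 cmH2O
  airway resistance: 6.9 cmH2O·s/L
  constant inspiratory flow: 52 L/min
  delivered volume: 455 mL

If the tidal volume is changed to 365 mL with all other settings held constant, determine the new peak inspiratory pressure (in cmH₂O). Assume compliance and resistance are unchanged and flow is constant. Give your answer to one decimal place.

12.0

Flow: 52 L/min ÷ 60 = 0.8667 L/s.
PIP = Vt/C + R·V̇ + PEEP (constant-flow equation of motion).
Only the elastic term changes: ΔPIP = ΔVt / C = (365 − 455) / 91.0 = -0.989 cmH2O.
Original PIP = 455/91.0 + 6.9×0.8667 + 2 = 12.98 cmH2O; new PIP = 12.98 + (-0.989) = 11.991 cmH2O.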